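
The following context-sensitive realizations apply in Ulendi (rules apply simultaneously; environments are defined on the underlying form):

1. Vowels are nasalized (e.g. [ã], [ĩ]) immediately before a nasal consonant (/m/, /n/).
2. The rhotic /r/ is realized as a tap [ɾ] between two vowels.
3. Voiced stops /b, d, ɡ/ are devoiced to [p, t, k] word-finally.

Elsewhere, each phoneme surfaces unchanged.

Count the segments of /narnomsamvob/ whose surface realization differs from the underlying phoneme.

3

Segments that undergo a rule: /o/ → [õ] (rule 1); /a/ → [ã] (rule 1); /b/ → [p] (rule 3).
All other segments surface unchanged.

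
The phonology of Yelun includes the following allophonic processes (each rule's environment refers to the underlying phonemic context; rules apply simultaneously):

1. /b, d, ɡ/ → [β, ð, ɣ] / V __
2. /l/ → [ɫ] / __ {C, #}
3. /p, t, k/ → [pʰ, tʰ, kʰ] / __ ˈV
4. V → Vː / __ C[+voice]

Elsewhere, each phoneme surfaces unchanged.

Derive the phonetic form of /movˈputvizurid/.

Rule 4 applies to /o/ (between /m/ and /v/: before a voiced consonant) → [oː].
/p/ (between /v/ and /u/): immediately before a stressed vowel, so rule 3 applies → [pʰ].
/u/ (between /p/ and /t/) is in the target of rule 4 but the environment (before a voiced consonant) is not met → [u].
/t/ (between /u/ and /v/) is in the target of rule 3 but the environment (immediately before a stressed vowel) is not met → [t].
/i/ (between /v/ and /z/): before a voiced consonant, so rule 4 applies → [iː].
/u/ — between /z/ and /r/, before a voiced consonant — surfaces as [uː] (rule 4).
/i/ — between /r/ and /d/, before a voiced consonant — surfaces as [iː] (rule 4).
/d/ meets the environment for rule 1 (immediately after a vowel) → [ð].

[moːvˈpʰutviːzuːriːð]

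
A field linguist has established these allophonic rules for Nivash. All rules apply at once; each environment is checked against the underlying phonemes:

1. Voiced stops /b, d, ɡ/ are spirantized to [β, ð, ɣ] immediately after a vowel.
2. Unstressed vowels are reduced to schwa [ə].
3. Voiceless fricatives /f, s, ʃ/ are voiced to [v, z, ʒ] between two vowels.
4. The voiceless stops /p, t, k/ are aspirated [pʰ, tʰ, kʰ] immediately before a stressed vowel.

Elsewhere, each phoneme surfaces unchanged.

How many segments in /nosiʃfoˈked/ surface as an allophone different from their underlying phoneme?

6

Segments that undergo a rule: /o/ → [ə] (rule 2); /s/ → [z] (rule 3); /i/ → [ə] (rule 2); /o/ → [ə] (rule 2); /k/ → [kʰ] (rule 4); /d/ → [ð] (rule 1).
All other segments surface unchanged.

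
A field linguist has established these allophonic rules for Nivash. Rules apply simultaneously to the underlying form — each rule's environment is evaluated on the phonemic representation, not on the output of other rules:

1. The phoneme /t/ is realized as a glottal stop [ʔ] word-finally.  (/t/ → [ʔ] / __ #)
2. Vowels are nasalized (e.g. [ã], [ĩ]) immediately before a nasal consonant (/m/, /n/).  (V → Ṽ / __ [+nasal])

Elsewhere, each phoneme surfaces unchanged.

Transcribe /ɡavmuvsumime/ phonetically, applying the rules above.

[ɡavmuvsũmĩme]

/ɡ/ stays [ɡ].
/a/ — between /ɡ/ and /v/; rule 2 does not apply here → [a].
/v/ (between /a/ and /m/) is unaffected → [v].
/m/ — not in any rule's target class → [m].
/u/ (between /m/ and /v/) fails the environment for rule 2, so it stays [u].
/v/ stays [v].
/s/ stays [s].
/u/ — between /s/ and /m/, before a nasal consonant — surfaces as [ũ] (rule 2).
/m/ (between /u/ and /i/): no rule targets it → [m].
/i/ (between /m/ and /m/): before a nasal consonant, so rule 2 applies → [ĩ].
/m/ (between /i/ and /e/): no rule targets it → [m].
/e/ (word-final) is in the target of rule 2 but the environment (before a nasal consonant) is not met → [e].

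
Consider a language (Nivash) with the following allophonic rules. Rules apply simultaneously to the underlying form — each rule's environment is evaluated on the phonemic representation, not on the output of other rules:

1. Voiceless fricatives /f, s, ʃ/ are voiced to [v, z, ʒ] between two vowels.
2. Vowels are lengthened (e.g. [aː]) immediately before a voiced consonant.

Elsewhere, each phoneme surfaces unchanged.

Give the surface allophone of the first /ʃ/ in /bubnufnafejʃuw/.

/ʃ/ — between /j/ and /u/; rule 1 does not apply here → [ʃ].

[ʃ]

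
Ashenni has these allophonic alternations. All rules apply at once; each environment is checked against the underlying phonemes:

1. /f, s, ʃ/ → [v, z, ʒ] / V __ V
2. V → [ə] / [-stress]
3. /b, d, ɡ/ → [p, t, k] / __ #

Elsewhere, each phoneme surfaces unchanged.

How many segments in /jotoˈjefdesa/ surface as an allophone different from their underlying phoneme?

5

Segments that undergo a rule: /o/ → [ə] (rule 2); /o/ → [ə] (rule 2); /e/ → [ə] (rule 2); /s/ → [z] (rule 1); /a/ → [ə] (rule 2).
All other segments surface unchanged.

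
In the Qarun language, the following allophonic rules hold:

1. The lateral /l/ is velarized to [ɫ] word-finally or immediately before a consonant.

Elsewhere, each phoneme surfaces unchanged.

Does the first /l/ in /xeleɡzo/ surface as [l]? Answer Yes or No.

Yes

/l/ (between /e/ and /e/) fails the environment for rule 1, so it stays [l].
The actual realization is [l], which matches [l].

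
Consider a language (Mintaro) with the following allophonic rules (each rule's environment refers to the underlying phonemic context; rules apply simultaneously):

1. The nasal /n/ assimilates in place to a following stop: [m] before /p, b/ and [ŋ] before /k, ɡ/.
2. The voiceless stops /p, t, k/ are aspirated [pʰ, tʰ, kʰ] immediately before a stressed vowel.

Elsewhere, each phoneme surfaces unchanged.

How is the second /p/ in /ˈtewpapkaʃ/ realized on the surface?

/p/ (between /a/ and /k/) fails the environment for rule 2, so it stays [p].

[p]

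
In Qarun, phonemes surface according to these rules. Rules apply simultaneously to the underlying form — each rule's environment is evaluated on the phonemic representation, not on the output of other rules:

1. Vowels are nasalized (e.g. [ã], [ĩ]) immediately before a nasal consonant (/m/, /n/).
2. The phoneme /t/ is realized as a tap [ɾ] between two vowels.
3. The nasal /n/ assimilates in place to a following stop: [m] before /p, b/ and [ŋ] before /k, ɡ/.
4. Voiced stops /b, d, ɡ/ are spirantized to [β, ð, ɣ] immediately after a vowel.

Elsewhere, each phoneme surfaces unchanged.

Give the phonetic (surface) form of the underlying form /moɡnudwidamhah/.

[moɣnuðwiðãmhah]

/m/ (word-initial): no rule targets it → [m].
/o/ (between /m/ and /ɡ/): rule 1 targets it, but not before a nasal consonant → unchanged [o].
/ɡ/ meets the environment for rule 4 (immediately after a vowel) → [ɣ].
/n/ — between /ɡ/ and /u/; rule 3 does not apply here → [n].
/u/ (between /n/ and /d/) is in the target of rule 1 but the environment (before a nasal consonant) is not met → [u].
/d/ (between /u/ and /w/) occurs immediately after a vowel → [ð] by rule 4.
/w/ (between /d/ and /i/) is unaffected → [w].
/i/ (between /w/ and /d/) fails the environment for rule 1, so it stays [i].
/d/ — between /i/ and /a/, immediately after a vowel — surfaces as [ð] (rule 4).
/a/ meets the environment for rule 1 (before a nasal consonant) → [ã].
/m/ (between /a/ and /h/) is unaffected → [m].
/h/ (between /m/ and /a/): no rule targets it → [h].
/a/ — between /h/ and /h/; rule 1 does not apply here → [a].
/h/ stays [h].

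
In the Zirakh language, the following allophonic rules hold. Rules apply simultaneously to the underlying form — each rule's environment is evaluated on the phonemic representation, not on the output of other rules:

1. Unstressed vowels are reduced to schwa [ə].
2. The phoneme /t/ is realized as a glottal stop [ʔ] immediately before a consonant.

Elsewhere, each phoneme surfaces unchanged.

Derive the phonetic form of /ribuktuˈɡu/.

/r/ stays [r].
/i/ — between /r/ and /b/, in an unstressed syllable — surfaces as [ə] (rule 1).
/b/ — not in any rule's target class → [b].
/u/ (between /b/ and /k/): in an unstressed syllable, so rule 1 applies → [ə].
/k/ stays [k].
/t/ (between /k/ and /u/): rule 2 targets it, but not immediately before a consonant → unchanged [t].
/u/ — between /t/ and /ɡ/, in an unstressed syllable — surfaces as [ə] (rule 1).
/ɡ/ — not in any rule's target class → [ɡ].
/u/ — word-final; rule 1 does not apply here → [u].

[rəbəktəˈɡu]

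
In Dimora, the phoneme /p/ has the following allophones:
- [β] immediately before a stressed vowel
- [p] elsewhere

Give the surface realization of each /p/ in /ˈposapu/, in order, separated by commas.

Occurrence 1 (position 1): immediately before a stressed vowel → [β].
Occurrence 2 (position 5): no conditioning environment matches → elsewhere allophone [p].

[β], [p]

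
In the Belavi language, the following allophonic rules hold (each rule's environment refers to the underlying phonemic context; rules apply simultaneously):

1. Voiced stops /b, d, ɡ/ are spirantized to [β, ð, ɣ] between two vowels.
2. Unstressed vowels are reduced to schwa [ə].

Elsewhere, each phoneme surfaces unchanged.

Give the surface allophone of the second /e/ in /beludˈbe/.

[e]

/e/ — word-final; rule 2 does not apply here → [e].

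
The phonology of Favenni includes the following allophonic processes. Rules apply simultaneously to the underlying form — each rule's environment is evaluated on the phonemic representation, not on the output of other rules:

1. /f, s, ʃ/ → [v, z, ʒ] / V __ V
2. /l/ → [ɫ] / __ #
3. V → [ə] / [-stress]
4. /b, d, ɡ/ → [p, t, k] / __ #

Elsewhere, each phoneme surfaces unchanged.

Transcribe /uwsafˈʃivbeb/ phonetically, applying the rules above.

Rule 3 applies to /u/ (word-initial: in an unstressed syllable) → [ə].
/w/ (between /u/ and /s/): no rule targets it → [w].
/s/ — between /w/ and /a/; rule 1 does not apply here → [s].
Rule 3 applies to /a/ (between /s/ and /f/: in an unstressed syllable) → [ə].
/f/ — between /a/ and /ʃ/; rule 1 does not apply here → [f].
/ʃ/ — between /f/ and /i/; rule 1 does not apply here → [ʃ].
/i/ (between /ʃ/ and /v/): rule 3 targets it, but not in an unstressed syllable → unchanged [i].
/v/ stays [v].
/b/ (between /v/ and /e/) fails the environment for rule 4, so it stays [b].
/e/ (between /b/ and /b/): in an unstressed syllable, so rule 3 applies → [ə].
/b/ — word-final, word-finally — surfaces as [p] (rule 4).

[əwsəfˈʃivbəp]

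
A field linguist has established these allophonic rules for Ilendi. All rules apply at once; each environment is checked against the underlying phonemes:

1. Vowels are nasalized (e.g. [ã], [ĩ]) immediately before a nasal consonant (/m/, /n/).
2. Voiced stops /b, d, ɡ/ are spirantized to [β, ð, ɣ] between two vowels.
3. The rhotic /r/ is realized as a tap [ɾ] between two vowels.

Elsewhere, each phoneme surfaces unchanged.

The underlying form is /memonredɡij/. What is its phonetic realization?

/m/ (word-initial): no rule targets it → [m].
/e/ (between /m/ and /m/): before a nasal consonant, so rule 1 applies → [ẽ].
/m/ stays [m].
Rule 1 applies to /o/ (between /m/ and /n/: before a nasal consonant) → [õ].
/n/ — not in any rule's target class → [n].
/r/ (between /n/ and /e/): rule 3 targets it, but not between two vowels → unchanged [r].
/e/ (between /r/ and /d/) is in the target of rule 1 but the environment (before a nasal consonant) is not met → [e].
/d/ — between /e/ and /ɡ/; rule 2 does not apply here → [d].
/ɡ/ — between /d/ and /i/; rule 2 does not apply here → [ɡ].
/i/ (between /ɡ/ and /j/): rule 1 targets it, but not before a nasal consonant → unchanged [i].
/j/ — not in any rule's target class → [j].

[mẽmõnredɡij]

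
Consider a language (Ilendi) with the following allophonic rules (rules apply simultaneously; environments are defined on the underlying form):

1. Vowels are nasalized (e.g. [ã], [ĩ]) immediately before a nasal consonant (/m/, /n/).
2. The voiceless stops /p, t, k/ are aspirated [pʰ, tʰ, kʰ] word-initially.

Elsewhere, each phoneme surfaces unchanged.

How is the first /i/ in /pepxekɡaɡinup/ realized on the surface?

/i/ (between /ɡ/ and /n/): before a nasal consonant, so rule 1 applies → [ĩ].

[ĩ]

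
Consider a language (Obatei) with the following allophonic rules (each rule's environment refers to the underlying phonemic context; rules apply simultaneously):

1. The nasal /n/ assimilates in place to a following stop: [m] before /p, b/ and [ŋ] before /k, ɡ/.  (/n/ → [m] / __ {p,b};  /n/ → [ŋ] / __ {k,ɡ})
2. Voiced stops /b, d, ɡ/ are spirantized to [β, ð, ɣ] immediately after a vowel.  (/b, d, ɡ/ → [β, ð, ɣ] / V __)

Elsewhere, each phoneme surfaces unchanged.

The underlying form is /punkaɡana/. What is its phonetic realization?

Rule 1 applies to /n/ (between /u/ and /k/: before a labial or velar stop) → [ŋ].
/ɡ/ (between /a/ and /a/) occurs immediately after a vowel → [ɣ] by rule 2.
/n/ (between /a/ and /a/) is in the target of rule 1 but the environment (before a labial or velar stop) is not met → [n].

[puŋkaɣana]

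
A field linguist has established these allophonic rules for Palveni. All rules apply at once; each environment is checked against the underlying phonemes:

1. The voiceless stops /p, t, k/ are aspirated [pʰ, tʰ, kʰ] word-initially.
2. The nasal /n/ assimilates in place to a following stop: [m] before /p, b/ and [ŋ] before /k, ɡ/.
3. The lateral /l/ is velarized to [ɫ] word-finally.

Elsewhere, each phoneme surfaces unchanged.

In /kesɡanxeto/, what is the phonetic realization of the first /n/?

[n]

/n/ — between /a/ and /x/; rule 2 does not apply here → [n].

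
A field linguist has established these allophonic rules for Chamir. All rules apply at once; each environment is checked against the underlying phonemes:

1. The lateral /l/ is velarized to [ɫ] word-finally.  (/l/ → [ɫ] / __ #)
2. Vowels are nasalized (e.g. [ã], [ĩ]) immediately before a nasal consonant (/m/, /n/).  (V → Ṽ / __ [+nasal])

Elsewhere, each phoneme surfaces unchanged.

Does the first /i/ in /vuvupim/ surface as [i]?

/i/ (between /p/ and /m/): before a nasal consonant, so rule 2 applies → [ĩ].
The actual realization is [ĩ], not [i].

No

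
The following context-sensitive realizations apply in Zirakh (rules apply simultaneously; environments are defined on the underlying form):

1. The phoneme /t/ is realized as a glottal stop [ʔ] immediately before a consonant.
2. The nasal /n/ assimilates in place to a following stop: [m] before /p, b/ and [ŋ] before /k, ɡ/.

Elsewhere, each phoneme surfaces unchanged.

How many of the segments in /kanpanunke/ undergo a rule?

Segments that undergo a rule: /n/ → [m] (rule 2); /n/ → [ŋ] (rule 2).
All other segments surface unchanged.

2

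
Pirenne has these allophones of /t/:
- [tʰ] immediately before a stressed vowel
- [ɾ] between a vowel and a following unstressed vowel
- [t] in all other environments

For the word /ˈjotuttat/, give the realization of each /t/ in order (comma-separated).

Occurrence 1 (position 3): between a vowel and an unstressed vowel → [ɾ].
Occurrence 2 (position 5): no conditioning environment matches → elsewhere allophone [t].
Occurrence 3 (position 6): no conditioning environment matches → elsewhere allophone [t].
Occurrence 4 (position 8): no conditioning environment matches → elsewhere allophone [t].

[ɾ], [t], [t], [t]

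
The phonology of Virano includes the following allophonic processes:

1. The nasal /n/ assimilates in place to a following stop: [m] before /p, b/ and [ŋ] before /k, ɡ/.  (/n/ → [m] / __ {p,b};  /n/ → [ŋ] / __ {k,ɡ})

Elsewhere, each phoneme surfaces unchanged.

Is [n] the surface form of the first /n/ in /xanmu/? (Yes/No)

/n/ (between /a/ and /m/) is in the target of rule 1 but the environment (before a labial or velar stop) is not met → [n].
The actual realization is [n], which matches [n].

Yes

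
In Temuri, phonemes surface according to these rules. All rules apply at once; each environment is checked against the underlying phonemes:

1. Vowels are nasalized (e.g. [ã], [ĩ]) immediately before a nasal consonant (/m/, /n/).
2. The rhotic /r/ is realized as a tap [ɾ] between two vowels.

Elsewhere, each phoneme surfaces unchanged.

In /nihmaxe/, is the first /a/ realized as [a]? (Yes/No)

Yes

/a/ (between /m/ and /x/): rule 1 targets it, but not before a nasal consonant → unchanged [a].
The actual realization is [a], which matches [a].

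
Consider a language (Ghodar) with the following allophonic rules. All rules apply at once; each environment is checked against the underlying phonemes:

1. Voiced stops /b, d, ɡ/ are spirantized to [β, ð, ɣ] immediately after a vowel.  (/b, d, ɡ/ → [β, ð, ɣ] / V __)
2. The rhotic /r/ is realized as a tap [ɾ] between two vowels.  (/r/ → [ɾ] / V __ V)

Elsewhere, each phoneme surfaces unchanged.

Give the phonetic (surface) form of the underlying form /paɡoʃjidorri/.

/p/ stays [p].
/a/ (between /p/ and /ɡ/) is unaffected → [a].
Rule 1 applies to /ɡ/ (between /a/ and /o/: immediately after a vowel) → [ɣ].
/o/ — not in any rule's target class → [o].
/ʃ/ (between /o/ and /j/): no rule targets it → [ʃ].
/j/ (between /ʃ/ and /i/): no rule targets it → [j].
/i/ — not in any rule's target class → [i].
/d/ — between /i/ and /o/, immediately after a vowel — surfaces as [ð] (rule 1).
/o/ (between /d/ and /r/): no rule targets it → [o].
/r/ — between /o/ and /r/; rule 2 does not apply here → [r].
/r/ — between /r/ and /i/; rule 2 does not apply here → [r].
/i/ stays [i].

[paɣoʃjiðorri]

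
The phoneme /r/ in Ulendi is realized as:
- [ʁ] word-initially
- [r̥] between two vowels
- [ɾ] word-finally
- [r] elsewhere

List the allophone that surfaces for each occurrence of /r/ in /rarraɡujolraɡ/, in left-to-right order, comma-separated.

Occurrence 1 (position 1): word-initially → [ʁ].
Occurrence 2 (position 3): no conditioning environment matches → elsewhere allophone [r].
Occurrence 3 (position 4): no conditioning environment matches → elsewhere allophone [r].
Occurrence 4 (position 11): no conditioning environment matches → elsewhere allophone [r].

[ʁ], [r], [r], [r]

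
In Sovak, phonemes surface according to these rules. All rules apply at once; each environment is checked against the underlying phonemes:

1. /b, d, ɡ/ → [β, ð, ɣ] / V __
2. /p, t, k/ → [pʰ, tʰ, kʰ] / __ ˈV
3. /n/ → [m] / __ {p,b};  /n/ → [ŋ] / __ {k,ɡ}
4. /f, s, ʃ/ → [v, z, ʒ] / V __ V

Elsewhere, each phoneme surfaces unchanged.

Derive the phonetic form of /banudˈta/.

/b/ (word-initial) fails the environment for rule 1, so it stays [b].
/a/ (between /b/ and /n/) is unaffected → [a].
/n/ — between /a/ and /u/; rule 3 does not apply here → [n].
/u/ stays [u].
/d/ (between /u/ and /t/) occurs immediately after a vowel → [ð] by rule 1.
/t/ meets the environment for rule 2 (immediately before a stressed vowel) → [tʰ].
/a/ stays [a].

[banuðˈtʰa]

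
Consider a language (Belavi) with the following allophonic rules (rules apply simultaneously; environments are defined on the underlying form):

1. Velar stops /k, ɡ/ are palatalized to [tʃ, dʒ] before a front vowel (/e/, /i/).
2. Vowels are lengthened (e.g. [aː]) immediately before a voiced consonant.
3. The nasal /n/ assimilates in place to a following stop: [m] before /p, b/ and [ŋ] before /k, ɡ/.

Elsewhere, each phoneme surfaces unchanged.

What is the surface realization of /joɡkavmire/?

/o/ meets the environment for rule 2 (before a voiced consonant) → [oː].
/ɡ/ — between /o/ and /k/; rule 1 does not apply here → [ɡ].
/k/ (between /ɡ/ and /a/) fails the environment for rule 1, so it stays [k].
/a/ meets the environment for rule 2 (before a voiced consonant) → [aː].
/i/ — between /m/ and /r/, before a voiced consonant — surfaces as [iː] (rule 2).
/e/ (word-final) is in the target of rule 2 but the environment (before a voiced consonant) is not met → [e].

[joːɡkaːvmiːre]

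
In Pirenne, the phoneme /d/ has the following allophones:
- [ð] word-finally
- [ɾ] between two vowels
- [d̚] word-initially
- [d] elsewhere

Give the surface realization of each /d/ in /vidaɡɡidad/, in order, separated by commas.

Occurrence 1 (position 3): between two vowels → [ɾ].
Occurrence 2 (position 8): between two vowels → [ɾ].
Occurrence 3 (position 10): word-finally → [ð].

[ɾ], [ɾ], [ð]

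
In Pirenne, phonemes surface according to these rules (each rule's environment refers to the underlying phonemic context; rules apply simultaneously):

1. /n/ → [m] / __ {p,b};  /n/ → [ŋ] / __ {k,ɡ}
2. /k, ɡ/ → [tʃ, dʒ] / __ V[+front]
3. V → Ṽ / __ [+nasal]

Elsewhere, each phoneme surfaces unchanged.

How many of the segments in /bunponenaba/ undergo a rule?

Segments that undergo a rule: /u/ → [ũ] (rule 3); /n/ → [m] (rule 1); /o/ → [õ] (rule 3); /e/ → [ẽ] (rule 3).
All other segments surface unchanged.

4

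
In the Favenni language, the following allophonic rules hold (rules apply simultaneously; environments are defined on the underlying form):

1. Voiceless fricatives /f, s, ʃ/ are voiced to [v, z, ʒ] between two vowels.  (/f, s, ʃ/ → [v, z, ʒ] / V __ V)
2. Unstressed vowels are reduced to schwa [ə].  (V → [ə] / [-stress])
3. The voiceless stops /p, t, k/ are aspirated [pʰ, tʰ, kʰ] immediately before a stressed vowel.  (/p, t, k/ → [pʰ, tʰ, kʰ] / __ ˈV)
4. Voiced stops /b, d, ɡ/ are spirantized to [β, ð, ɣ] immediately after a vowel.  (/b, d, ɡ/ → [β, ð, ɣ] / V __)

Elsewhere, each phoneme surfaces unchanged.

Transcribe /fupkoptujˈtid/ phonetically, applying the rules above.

[fəpkəptəjˈtʰið]

/f/ — word-initial; rule 1 does not apply here → [f].
/u/ (between /f/ and /p/): in an unstressed syllable, so rule 2 applies → [ə].
/p/ (between /u/ and /k/): rule 3 targets it, but not immediately before a stressed vowel → unchanged [p].
/k/ (between /p/ and /o/) is in the target of rule 3 but the environment (immediately before a stressed vowel) is not met → [k].
/o/ (between /k/ and /p/) occurs in an unstressed syllable → [ə] by rule 2.
/p/ — between /o/ and /t/; rule 3 does not apply here → [p].
/t/ (between /p/ and /u/) fails the environment for rule 3, so it stays [t].
Rule 2 applies to /u/ (between /t/ and /j/: in an unstressed syllable) → [ə].
/t/ meets the environment for rule 3 (immediately before a stressed vowel) → [tʰ].
/i/ (between /t/ and /d/): rule 2 targets it, but not in an unstressed syllable → unchanged [i].
Rule 4 applies to /d/ (word-final: immediately after a vowel) → [ð].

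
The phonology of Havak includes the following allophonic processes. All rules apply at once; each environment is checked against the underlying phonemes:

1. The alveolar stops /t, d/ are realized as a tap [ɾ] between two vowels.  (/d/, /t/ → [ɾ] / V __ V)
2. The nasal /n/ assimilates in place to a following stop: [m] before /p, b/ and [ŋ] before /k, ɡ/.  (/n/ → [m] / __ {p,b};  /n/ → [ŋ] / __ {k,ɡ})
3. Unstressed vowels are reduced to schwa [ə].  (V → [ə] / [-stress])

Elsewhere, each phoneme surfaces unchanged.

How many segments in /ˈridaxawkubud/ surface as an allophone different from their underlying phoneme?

5

Segments that undergo a rule: /d/ → [ɾ] (rule 1); /a/ → [ə] (rule 3); /a/ → [ə] (rule 3); /u/ → [ə] (rule 3); /u/ → [ə] (rule 3).
All other segments surface unchanged.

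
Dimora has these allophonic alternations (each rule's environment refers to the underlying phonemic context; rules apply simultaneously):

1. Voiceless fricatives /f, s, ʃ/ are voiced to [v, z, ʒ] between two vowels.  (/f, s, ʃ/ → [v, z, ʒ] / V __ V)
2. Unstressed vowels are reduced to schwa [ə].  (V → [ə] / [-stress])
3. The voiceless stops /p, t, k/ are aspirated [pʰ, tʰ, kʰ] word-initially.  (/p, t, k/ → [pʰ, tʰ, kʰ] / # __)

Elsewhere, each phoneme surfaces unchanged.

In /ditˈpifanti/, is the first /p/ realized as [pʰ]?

No

/p/ (between /t/ and /i/) is in the target of rule 3 but the environment (word-initially) is not met → [p].
The actual realization is [p], not [pʰ].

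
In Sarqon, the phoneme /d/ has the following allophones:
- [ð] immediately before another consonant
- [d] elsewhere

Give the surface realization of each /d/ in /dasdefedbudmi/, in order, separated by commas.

Occurrence 1 (position 1): no conditioning environment matches → elsewhere allophone [d].
Occurrence 2 (position 4): no conditioning environment matches → elsewhere allophone [d].
Occurrence 3 (position 8): immediately before another consonant → [ð].
Occurrence 4 (position 11): immediately before another consonant → [ð].

[d], [d], [ð], [ð]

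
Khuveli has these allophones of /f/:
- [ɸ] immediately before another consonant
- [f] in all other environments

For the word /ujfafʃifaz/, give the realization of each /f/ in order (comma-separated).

[f], [ɸ], [f]

Occurrence 1 (position 3): no conditioning environment matches → elsewhere allophone [f].
Occurrence 2 (position 5): immediately before another consonant → [ɸ].
Occurrence 3 (position 8): no conditioning environment matches → elsewhere allophone [f].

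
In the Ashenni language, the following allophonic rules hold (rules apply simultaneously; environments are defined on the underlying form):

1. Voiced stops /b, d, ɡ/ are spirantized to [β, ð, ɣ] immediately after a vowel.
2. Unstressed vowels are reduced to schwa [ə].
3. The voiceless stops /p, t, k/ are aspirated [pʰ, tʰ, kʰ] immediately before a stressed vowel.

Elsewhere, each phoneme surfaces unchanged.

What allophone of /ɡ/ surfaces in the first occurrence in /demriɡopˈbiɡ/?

[ɣ]

/ɡ/ (between /i/ and /o/) occurs immediately after a vowel → [ɣ] by rule 1.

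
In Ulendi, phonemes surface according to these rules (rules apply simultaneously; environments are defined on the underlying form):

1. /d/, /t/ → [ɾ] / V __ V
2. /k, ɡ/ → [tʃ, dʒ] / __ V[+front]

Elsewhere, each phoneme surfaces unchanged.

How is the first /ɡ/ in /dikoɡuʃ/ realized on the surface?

/ɡ/ — between /o/ and /u/; rule 2 does not apply here → [ɡ].

[ɡ]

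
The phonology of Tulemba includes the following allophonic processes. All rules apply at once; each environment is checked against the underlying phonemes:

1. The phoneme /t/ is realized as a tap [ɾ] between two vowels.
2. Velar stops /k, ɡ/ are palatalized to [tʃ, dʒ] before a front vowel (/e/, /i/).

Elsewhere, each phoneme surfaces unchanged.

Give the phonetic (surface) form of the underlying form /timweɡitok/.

/t/ — word-initial; rule 1 does not apply here → [t].
/i/ (between /t/ and /m/) is unaffected → [i].
/m/ (between /i/ and /w/) is unaffected → [m].
/w/ stays [w].
/e/ (between /w/ and /ɡ/) is unaffected → [e].
/ɡ/ meets the environment for rule 2 (before a front vowel) → [dʒ].
/i/ stays [i].
/t/ (between /i/ and /o/) occurs between two vowels → [ɾ] by rule 1.
/o/ (between /t/ and /k/) is unaffected → [o].
/k/ — word-final; rule 2 does not apply here → [k].

[timwedʒiɾok]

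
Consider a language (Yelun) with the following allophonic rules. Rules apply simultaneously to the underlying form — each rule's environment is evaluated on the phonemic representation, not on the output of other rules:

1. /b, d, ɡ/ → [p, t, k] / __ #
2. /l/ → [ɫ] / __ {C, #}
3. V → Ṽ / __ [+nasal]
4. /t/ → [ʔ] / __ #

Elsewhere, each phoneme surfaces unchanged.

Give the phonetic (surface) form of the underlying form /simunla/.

[sĩmũnla]

/i/ (between /s/ and /m/): before a nasal consonant, so rule 3 applies → [ĩ].
/u/ meets the environment for rule 3 (before a nasal consonant) → [ũ].
/l/ (between /n/ and /a/) is in the target of rule 2 but the environment (word-finally or immediately before a consonant) is not met → [l].
/a/ (word-final) is in the target of rule 3 but the environment (before a nasal consonant) is not met → [a].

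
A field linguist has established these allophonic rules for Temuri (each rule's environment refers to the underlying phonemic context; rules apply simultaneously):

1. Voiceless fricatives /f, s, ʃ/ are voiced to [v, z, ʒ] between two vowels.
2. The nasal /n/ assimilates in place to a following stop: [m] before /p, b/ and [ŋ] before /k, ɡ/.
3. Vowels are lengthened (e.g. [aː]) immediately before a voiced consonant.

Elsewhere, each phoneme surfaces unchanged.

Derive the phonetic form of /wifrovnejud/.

/w/ — not in any rule's target class → [w].
/i/ — between /w/ and /f/; rule 3 does not apply here → [i].
/f/ (between /i/ and /r/): rule 1 targets it, but not between two vowels → unchanged [f].
/r/ stays [r].
/o/ (between /r/ and /v/) occurs before a voiced consonant → [oː] by rule 3.
/v/ — not in any rule's target class → [v].
/n/ (between /v/ and /e/) fails the environment for rule 2, so it stays [n].
/e/ (between /n/ and /j/): before a voiced consonant, so rule 3 applies → [eː].
/j/ stays [j].
/u/ (between /j/ and /d/): before a voiced consonant, so rule 3 applies → [uː].
/d/ stays [d].

[wifroːvneːjuːd]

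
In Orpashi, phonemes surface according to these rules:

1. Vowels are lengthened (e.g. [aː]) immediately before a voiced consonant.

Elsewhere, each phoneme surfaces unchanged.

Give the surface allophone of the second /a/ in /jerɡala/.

/a/ (word-final): rule 1 targets it, but not before a voiced consonant → unchanged [a].

[a]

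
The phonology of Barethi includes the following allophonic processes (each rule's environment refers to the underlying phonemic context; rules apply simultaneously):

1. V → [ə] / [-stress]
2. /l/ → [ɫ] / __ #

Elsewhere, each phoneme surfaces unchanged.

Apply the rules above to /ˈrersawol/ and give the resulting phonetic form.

[ˈrersəwəɫ]

/r/ stays [r].
/e/ — between /r/ and /r/; rule 1 does not apply here → [e].
/r/ — not in any rule's target class → [r].
/s/ (between /r/ and /a/) is unaffected → [s].
/a/ — between /s/ and /w/, in an unstressed syllable — surfaces as [ə] (rule 1).
/w/ stays [w].
/o/ — between /w/ and /l/, in an unstressed syllable — surfaces as [ə] (rule 1).
Rule 2 applies to /l/ (word-final: word-finally) → [ɫ].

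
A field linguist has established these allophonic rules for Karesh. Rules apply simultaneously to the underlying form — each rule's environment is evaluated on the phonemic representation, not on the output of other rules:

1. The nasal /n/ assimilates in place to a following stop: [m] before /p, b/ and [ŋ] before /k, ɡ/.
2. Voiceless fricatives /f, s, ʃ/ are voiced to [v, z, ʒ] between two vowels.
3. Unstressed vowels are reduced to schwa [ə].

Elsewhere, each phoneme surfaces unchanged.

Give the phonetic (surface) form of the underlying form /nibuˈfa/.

[nəbəˈva]

/n/ (word-initial) fails the environment for rule 1, so it stays [n].
/i/ (between /n/ and /b/) occurs in an unstressed syllable → [ə] by rule 3.
/b/ stays [b].
/u/ (between /b/ and /f/) occurs in an unstressed syllable → [ə] by rule 3.
/f/ — between /u/ and /a/, between two vowels — surfaces as [v] (rule 2).
/a/ (word-final): rule 3 targets it, but not in an unstressed syllable → unchanged [a].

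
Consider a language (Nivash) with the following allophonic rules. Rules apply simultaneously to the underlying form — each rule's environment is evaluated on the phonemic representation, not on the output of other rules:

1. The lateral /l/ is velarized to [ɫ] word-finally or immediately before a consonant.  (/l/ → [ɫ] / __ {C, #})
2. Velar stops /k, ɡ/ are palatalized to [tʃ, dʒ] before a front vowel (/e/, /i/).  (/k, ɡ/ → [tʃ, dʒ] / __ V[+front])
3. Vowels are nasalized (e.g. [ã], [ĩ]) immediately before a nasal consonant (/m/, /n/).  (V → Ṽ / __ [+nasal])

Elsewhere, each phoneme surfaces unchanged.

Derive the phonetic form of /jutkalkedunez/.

/j/ stays [j].
/u/ (between /j/ and /t/) is in the target of rule 3 but the environment (before a nasal consonant) is not met → [u].
/t/ — not in any rule's target class → [t].
/k/ (between /t/ and /a/) is in the target of rule 2 but the environment (before a front vowel) is not met → [k].
/a/ (between /k/ and /l/): rule 3 targets it, but not before a nasal consonant → unchanged [a].
/l/ (between /a/ and /k/): word-finally or immediately before a consonant, so rule 1 applies → [ɫ].
/k/ — between /l/ and /e/, before a front vowel — surfaces as [tʃ] (rule 2).
/e/ — between /k/ and /d/; rule 3 does not apply here → [e].
/d/ (between /e/ and /u/) is unaffected → [d].
/u/ — between /d/ and /n/, before a nasal consonant — surfaces as [ũ] (rule 3).
/n/ — not in any rule's target class → [n].
/e/ (between /n/ and /z/) is in the target of rule 3 but the environment (before a nasal consonant) is not met → [e].
/z/ stays [z].

[jutkaɫtʃedũnez]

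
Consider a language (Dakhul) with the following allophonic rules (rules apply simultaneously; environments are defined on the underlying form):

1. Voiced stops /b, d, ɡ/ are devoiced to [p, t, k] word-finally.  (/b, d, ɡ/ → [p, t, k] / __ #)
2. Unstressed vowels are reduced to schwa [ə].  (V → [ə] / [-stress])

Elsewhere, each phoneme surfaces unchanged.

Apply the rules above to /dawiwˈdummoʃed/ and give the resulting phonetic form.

[dəwəwˈdumməʃət]

/d/ (word-initial) fails the environment for rule 1, so it stays [d].
/a/ (between /d/ and /w/): in an unstressed syllable, so rule 2 applies → [ə].
/w/ (between /a/ and /i/) is unaffected → [w].
/i/ (between /w/ and /w/) occurs in an unstressed syllable → [ə] by rule 2.
/w/ (between /i/ and /d/) is unaffected → [w].
/d/ (between /w/ and /u/): rule 1 targets it, but not word-finally → unchanged [d].
/u/ (between /d/ and /m/) is in the target of rule 2 but the environment (in an unstressed syllable) is not met → [u].
/m/ stays [m].
/m/ (between /m/ and /o/): no rule targets it → [m].
/o/ — between /m/ and /ʃ/, in an unstressed syllable — surfaces as [ə] (rule 2).
/ʃ/ (between /o/ and /e/) is unaffected → [ʃ].
/e/ (between /ʃ/ and /d/) occurs in an unstressed syllable → [ə] by rule 2.
/d/ — word-final, word-finally — surfaces as [t] (rule 1).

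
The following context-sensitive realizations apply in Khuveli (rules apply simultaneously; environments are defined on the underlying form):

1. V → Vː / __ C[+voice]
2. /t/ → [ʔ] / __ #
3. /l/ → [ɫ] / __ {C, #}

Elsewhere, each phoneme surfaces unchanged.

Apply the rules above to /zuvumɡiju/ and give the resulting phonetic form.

/z/ stays [z].
/u/ meets the environment for rule 1 (before a voiced consonant) → [uː].
/v/ (between /u/ and /u/): no rule targets it → [v].
/u/ meets the environment for rule 1 (before a voiced consonant) → [uː].
/m/ stays [m].
/ɡ/ — not in any rule's target class → [ɡ].
Rule 1 applies to /i/ (between /ɡ/ and /j/: before a voiced consonant) → [iː].
/j/ (between /i/ and /u/) is unaffected → [j].
/u/ (word-final) is in the target of rule 1 but the environment (before a voiced consonant) is not met → [u].

[zuːvuːmɡiːju]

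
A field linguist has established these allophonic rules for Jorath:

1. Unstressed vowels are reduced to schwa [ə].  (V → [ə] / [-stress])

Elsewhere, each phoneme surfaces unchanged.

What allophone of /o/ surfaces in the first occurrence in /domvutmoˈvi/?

[ə]

/o/ (between /d/ and /m/): in an unstressed syllable, so rule 1 applies → [ə].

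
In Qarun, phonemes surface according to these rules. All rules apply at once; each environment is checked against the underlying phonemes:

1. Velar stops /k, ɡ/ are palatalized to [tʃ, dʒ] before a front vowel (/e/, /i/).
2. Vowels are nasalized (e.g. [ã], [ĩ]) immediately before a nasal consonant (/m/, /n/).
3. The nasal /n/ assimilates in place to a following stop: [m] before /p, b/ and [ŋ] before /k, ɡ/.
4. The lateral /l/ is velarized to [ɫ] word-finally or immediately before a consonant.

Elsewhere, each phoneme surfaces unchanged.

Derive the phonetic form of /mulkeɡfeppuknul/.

[muɫtʃeɡfeppuknuɫ]

/m/ (word-initial) is unaffected → [m].
/u/ (between /m/ and /l/): rule 2 targets it, but not before a nasal consonant → unchanged [u].
/l/ (between /u/ and /k/) occurs word-finally or immediately before a consonant → [ɫ] by rule 4.
/k/ — between /l/ and /e/, before a front vowel — surfaces as [tʃ] (rule 1).
/e/ (between /k/ and /ɡ/) is in the target of rule 2 but the environment (before a nasal consonant) is not met → [e].
/ɡ/ (between /e/ and /f/) fails the environment for rule 1, so it stays [ɡ].
/f/ — not in any rule's target class → [f].
/e/ (between /f/ and /p/): rule 2 targets it, but not before a nasal consonant → unchanged [e].
/p/ (between /e/ and /p/) is unaffected → [p].
/p/ — not in any rule's target class → [p].
/u/ — between /p/ and /k/; rule 2 does not apply here → [u].
/k/ (between /u/ and /n/): rule 1 targets it, but not before a front vowel → unchanged [k].
/n/ (between /k/ and /u/): rule 3 targets it, but not before a labial or velar stop → unchanged [n].
/u/ (between /n/ and /l/) is in the target of rule 2 but the environment (before a nasal consonant) is not met → [u].
/l/ (word-final): word-finally or immediately before a consonant, so rule 4 applies → [ɫ].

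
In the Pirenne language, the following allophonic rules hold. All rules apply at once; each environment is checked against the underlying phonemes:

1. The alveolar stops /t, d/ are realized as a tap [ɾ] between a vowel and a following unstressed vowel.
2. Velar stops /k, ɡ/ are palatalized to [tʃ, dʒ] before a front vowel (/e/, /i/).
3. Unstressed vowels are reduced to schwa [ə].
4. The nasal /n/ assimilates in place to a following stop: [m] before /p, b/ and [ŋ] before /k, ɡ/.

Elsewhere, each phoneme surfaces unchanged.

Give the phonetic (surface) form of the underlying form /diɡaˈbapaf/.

/d/ — word-initial; rule 1 does not apply here → [d].
/i/ — between /d/ and /ɡ/, in an unstressed syllable — surfaces as [ə] (rule 3).
/ɡ/ (between /i/ and /a/): rule 2 targets it, but not before a front vowel → unchanged [ɡ].
/a/ (between /ɡ/ and /b/) occurs in an unstressed syllable → [ə] by rule 3.
/a/ (between /b/ and /p/) is in the target of rule 3 but the environment (in an unstressed syllable) is not met → [a].
/a/ (between /p/ and /f/): in an unstressed syllable, so rule 3 applies → [ə].

[dəɡəˈbapəf]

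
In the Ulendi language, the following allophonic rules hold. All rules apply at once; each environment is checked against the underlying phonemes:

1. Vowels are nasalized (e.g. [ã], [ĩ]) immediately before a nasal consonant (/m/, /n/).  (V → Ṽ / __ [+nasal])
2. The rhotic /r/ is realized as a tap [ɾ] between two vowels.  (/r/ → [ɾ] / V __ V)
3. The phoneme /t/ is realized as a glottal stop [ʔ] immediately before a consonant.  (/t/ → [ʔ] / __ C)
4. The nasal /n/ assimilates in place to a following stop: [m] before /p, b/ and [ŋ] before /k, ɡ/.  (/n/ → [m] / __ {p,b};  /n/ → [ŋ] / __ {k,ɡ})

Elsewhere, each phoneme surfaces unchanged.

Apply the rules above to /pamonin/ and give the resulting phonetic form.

Rule 1 applies to /a/ (between /p/ and /m/: before a nasal consonant) → [ã].
Rule 1 applies to /o/ (between /m/ and /n/: before a nasal consonant) → [õ].
/n/ — between /o/ and /i/; rule 4 does not apply here → [n].
Rule 1 applies to /i/ (between /n/ and /n/: before a nasal consonant) → [ĩ].
/n/ (word-final) is in the target of rule 4 but the environment (before a labial or velar stop) is not met → [n].

[pãmõnĩn]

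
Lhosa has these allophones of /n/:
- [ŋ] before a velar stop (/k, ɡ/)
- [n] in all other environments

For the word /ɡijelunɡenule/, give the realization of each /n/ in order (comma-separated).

Occurrence 1 (position 7): before a velar stop → [ŋ].
Occurrence 2 (position 10): no conditioning environment matches → elsewhere allophone [n].

[ŋ], [n]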